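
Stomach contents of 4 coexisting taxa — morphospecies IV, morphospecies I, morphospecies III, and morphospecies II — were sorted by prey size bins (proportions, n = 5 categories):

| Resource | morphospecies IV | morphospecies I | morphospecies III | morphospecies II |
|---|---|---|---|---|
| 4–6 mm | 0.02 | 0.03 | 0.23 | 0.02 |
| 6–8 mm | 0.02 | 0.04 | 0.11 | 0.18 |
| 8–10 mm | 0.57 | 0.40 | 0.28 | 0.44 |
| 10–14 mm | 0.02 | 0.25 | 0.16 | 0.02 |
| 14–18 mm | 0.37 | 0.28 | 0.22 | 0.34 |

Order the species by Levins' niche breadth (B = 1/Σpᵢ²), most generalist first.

Σp_IVᵢ² = 0.02² + 0.02² + 0.57² + 0.02² + 0.37² = 0.0004 + 0.0004 + 0.3249 + 0.0004 + 0.1369 = 0.4630
B_IV = 1 / 0.4630 = 2.1598
Σp_Iᵢ² = 0.03² + 0.04² + 0.40² + 0.25² + 0.28² = 0.0009 + 0.0016 + 0.1600 + 0.0625 + 0.0784 = 0.3034
B_I = 1 / 0.3034 = 3.2960
Σp_IIIᵢ² = 0.23² + 0.11² + 0.28² + 0.16² + 0.22² = 0.0529 + 0.0121 + 0.0784 + 0.0256 + 0.0484 = 0.2174
B_III = 1 / 0.2174 = 4.5998
Σp_IIᵢ² = 0.02² + 0.18² + 0.44² + 0.02² + 0.34² = 0.0004 + 0.0324 + 0.1936 + 0.0004 + 0.1156 = 0.3424
B_II = 1 / 0.3424 = 2.9206
Ranking by B (broadest → narrowest): morphospecies III (4.60) > morphospecies I (3.30) > morphospecies II (2.92) > morphospecies IV (2.16)

morphospecies III > morphospecies I > morphospecies II > morphospecies IV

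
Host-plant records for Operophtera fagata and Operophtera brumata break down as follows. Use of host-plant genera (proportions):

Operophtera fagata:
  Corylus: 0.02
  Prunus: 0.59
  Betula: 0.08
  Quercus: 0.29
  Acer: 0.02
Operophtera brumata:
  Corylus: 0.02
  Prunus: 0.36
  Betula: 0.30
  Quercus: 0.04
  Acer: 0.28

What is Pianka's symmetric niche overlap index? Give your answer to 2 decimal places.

0.70

Σ p₁ᵢp₂ᵢ = 0.0004 + 0.2124 + 0.0240 + 0.0116 + 0.0056 = 0.2540
Σp_1ᵢ² = 0.02² + 0.59² + 0.08² + 0.29² + 0.02² = 0.0004 + 0.3481 + 0.0064 + 0.0841 + 0.0004 = 0.4394
Σp_2ᵢ² = 0.02² + 0.36² + 0.30² + 0.04² + 0.28² = 0.0004 + 0.1296 + 0.0900 + 0.0016 + 0.0784 = 0.3000
O = 0.2540 / √(0.4394 × 0.3000) = 0.2540 / 0.36307 = 0.6996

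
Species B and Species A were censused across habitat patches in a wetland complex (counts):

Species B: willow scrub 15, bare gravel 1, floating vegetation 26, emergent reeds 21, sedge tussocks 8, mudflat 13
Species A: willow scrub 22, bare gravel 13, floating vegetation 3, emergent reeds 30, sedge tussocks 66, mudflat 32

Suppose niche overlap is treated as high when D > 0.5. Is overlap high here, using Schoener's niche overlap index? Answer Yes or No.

Proportions for Species B (n=84): 15/84=0.1786, 1/84=0.0119, 26/84=0.3095, 21/84=0.2500, 8/84=0.0952, 13/84=0.1548
Proportions for Species A (n=166): 22/166=0.1325, 13/166=0.0783, 3/166=0.0181, 30/166=0.1807, 66/166=0.3976, 32/166=0.1928
Σ|p₁ᵢ − p₂ᵢ| = 0.0461 + 0.0664 + 0.2914 + 0.0693 + 0.3024 + 0.0380 = 0.8136
D = 1 − ½ × 0.8136 = 1 − 0.40680 = 0.59320
D = 0.59320 > 0.5 → Yes.

Yes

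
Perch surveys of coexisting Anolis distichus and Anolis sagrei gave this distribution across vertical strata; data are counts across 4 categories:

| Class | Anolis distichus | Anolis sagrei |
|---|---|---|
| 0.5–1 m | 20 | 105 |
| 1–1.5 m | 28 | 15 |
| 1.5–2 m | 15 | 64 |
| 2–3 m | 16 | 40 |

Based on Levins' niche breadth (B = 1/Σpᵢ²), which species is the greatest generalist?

Proportions for Anolis distichus (n=79): 20/79=0.2532, 28/79=0.3544, 15/79=0.1899, 16/79=0.2025
Proportions for Anolis sagrei (n=224): 105/224=0.4688, 15/224=0.0670, 64/224=0.2857, 40/224=0.1786
Σp_distᵢ² = 0.2532² + 0.3544² + 0.1899² + 0.2025² = 0.064110 + 0.125599 + 0.036062 + 0.041006 = 0.266777
B_dist = 1 / 0.266777 = 3.7484
Σp_sagrᵢ² = 0.4688² + 0.0670² + 0.2857² + 0.1786² = 0.219773 + 0.004489 + 0.081624 + 0.031898 = 0.337784
B_sagr = 1 / 0.337784 = 2.9605
Highest B → broadest niche (most generalist): Anolis distichus (B = 3.75).

Anolis distichus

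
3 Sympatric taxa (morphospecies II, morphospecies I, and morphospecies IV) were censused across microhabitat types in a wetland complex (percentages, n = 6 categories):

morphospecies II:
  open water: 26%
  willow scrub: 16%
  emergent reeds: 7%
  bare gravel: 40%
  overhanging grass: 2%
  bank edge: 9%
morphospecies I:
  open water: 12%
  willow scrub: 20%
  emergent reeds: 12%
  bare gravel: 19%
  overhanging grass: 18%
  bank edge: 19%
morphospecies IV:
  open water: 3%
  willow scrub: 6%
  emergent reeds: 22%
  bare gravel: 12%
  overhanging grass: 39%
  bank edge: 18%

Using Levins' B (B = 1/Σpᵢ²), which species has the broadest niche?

Convert percentages to proportions (divide by 100).
Σp_IIᵢ² = 0.26² + 0.16² + 0.07² + 0.40² + 0.02² + 0.09² = 0.0676 + 0.0256 + 0.0049 + 0.1600 + 0.0004 + 0.0081 = 0.2666
B_II = 1 / 0.2666 = 3.7509
Σp_Iᵢ² = 0.12² + 0.20² + 0.12² + 0.19² + 0.18² + 0.19² = 0.0144 + 0.0400 + 0.0144 + 0.0361 + 0.0324 + 0.0361 = 0.1734
B_I = 1 / 0.1734 = 5.7670
Σp_IVᵢ² = 0.03² + 0.06² + 0.22² + 0.12² + 0.39² + 0.18² = 0.0009 + 0.0036 + 0.0484 + 0.0144 + 0.1521 + 0.0324 = 0.2518
B_IV = 1 / 0.2518 = 3.9714
Highest B → broadest niche (most generalist): morphospecies I (B = 5.77).

morphospecies I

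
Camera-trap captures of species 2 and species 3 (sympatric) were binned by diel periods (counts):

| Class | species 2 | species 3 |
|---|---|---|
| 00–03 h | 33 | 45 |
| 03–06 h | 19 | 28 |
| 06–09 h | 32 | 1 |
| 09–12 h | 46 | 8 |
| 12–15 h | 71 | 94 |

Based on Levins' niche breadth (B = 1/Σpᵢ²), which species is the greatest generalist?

Proportions for species 2 (n=201): 33/201=0.1642, 19/201=0.0945, 32/201=0.1592, 46/201=0.2289, 71/201=0.3532
Proportions for species 3 (n=176): 45/176=0.2557, 28/176=0.1591, 1/176=0.0057, 8/176=0.0455, 94/176=0.5341
Σp_2ᵢ² = 0.1642² + 0.0945² + 0.1592² + 0.2289² + 0.3532² = 0.026962 + 0.008930 + 0.025345 + 0.052395 + 0.124750 = 0.238382
B_2 = 1 / 0.238382 = 4.1949
Σp_3ᵢ² = 0.2557² + 0.1591² + 0.0057² + 0.0455² + 0.5341² = 0.065382 + 0.025313 + 0.000032 + 0.002070 + 0.285263 = 0.378060
B_3 = 1 / 0.378060 = 2.6451
Highest B → broadest niche (most generalist): species 2 (B = 4.19).

species 2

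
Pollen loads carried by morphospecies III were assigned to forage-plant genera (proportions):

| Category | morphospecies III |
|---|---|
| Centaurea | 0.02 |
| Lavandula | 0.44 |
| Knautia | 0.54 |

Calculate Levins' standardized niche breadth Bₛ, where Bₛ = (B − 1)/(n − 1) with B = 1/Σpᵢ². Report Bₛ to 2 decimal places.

0.53

Σpᵢ² = 0.02² + 0.44² + 0.54² = 0.0004 + 0.1936 + 0.2916 = 0.4856
B = 1 / 0.4856 = 2.0593
Bₛ = (B − 1)/(n − 1) = (2.0593 − 1)/(3 − 1) = 1.0593/2 = 0.5297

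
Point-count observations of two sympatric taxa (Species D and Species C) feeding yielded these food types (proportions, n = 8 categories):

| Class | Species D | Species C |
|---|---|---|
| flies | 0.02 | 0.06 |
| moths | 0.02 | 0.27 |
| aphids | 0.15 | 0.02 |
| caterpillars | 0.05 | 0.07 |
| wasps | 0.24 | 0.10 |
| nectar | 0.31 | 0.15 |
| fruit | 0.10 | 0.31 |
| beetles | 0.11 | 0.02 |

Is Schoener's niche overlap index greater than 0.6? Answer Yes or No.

No

Σ|p₁ᵢ − p₂ᵢ| = 0.04 + 0.25 + 0.13 + 0.02 + 0.14 + 0.16 + 0.21 + 0.09 = 1.04
D = 1 − ½ × 1.04 = 1 − 0.520 = 0.4800
D = 0.4800 < 0.6 → No.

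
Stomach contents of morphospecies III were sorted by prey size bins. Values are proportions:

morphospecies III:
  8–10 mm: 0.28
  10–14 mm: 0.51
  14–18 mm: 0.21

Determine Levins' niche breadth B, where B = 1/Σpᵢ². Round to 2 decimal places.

2.61

Σpᵢ² = 0.28² + 0.51² + 0.21² = 0.0784 + 0.2601 + 0.0441 = 0.3826
B = 1 / 0.3826 = 2.6137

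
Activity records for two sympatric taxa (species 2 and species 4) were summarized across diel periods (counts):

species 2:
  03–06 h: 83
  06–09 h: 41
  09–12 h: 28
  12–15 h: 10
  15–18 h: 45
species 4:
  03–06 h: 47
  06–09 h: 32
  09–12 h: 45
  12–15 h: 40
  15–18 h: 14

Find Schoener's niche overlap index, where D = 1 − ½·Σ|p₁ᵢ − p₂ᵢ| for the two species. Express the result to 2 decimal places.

Proportions for species 2 (n=207): 83/207=0.4010, 41/207=0.1981, 28/207=0.1353, 10/207=0.0483, 45/207=0.2174
Proportions for species 4 (n=178): 47/178=0.2640, 32/178=0.1798, 45/178=0.2528, 40/178=0.2247, 14/178=0.0787
Σ|p₁ᵢ − p₂ᵢ| = 0.1370 + 0.0183 + 0.1175 + 0.1764 + 0.1387 = 0.5879
D = 1 − ½ × 0.5879 = 1 − 0.29395 = 0.70605

0.71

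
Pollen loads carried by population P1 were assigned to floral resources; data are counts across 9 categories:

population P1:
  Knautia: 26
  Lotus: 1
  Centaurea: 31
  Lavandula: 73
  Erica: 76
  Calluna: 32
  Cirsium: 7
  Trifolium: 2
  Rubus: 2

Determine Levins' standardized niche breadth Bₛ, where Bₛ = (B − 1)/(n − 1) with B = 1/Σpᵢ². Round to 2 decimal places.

Proportions for population P1 (n=250): 26/250=0.1040, 1/250=0.0040, 31/250=0.1240, 73/250=0.2920, 76/250=0.3040, 32/250=0.1280, 7/250=0.0280, 2/250=0.0080, 2/250=0.0080
Σpᵢ² = 0.1040² + 0.0040² + 0.1240² + 0.2920² + 0.3040² + 0.1280² + 0.0280² + 0.0080² + 0.0080² = 0.010816 + 0.000016 + 0.015376 + 0.085264 + 0.092416 + 0.016384 + 0.000784 + 0.000064 + 0.000064 = 0.221184
B = 1 / 0.221184 = 4.5211
Bₛ = (B − 1)/(n − 1) = (4.5211 − 1)/(9 − 1) = 3.5211/8 = 0.4401

0.44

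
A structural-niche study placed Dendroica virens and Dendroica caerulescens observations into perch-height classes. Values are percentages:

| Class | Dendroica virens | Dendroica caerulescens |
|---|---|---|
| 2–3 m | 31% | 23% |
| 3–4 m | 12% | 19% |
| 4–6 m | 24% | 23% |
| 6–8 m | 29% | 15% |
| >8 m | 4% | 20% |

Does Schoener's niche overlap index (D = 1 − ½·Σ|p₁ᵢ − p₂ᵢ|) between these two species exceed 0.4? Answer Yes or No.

Yes

Convert percentages to proportions (divide by 100).
Σ|p₁ᵢ − p₂ᵢ| = 0.08 + 0.07 + 0.01 + 0.14 + 0.16 = 0.46
D = 1 − ½ × 0.46 = 1 − 0.230 = 0.7700
D = 0.7700 > 0.4 → Yes.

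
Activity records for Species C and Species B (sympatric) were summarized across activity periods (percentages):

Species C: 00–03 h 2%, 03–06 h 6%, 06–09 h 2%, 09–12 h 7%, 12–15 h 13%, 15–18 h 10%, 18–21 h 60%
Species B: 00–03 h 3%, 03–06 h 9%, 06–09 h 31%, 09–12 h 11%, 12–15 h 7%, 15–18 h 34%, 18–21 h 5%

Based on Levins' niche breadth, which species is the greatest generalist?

Convert percentages to proportions (divide by 100).
Σp_Cᵢ² = 0.02² + 0.06² + 0.02² + 0.07² + 0.13² + 0.10² + 0.60² = 0.0004 + 0.0036 + 0.0004 + 0.0049 + 0.0169 + 0.0100 + 0.3600 = 0.3962
B_C = 1 / 0.3962 = 2.5240
Σp_Bᵢ² = 0.03² + 0.09² + 0.31² + 0.11² + 0.07² + 0.34² + 0.05² = 0.0009 + 0.0081 + 0.0961 + 0.0121 + 0.0049 + 0.1156 + 0.0025 = 0.2402
B_B = 1 / 0.2402 = 4.1632
Highest B → broadest niche (most generalist): Species B (B = 4.16).

Species B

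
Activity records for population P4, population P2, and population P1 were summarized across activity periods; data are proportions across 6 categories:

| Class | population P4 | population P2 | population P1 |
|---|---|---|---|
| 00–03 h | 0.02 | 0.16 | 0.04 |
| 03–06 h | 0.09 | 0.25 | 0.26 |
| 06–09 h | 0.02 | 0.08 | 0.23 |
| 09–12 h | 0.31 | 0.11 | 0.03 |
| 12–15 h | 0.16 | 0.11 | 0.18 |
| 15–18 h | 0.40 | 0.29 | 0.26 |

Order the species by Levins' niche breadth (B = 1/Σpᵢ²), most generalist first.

Σp_P4ᵢ² = 0.02² + 0.09² + 0.02² + 0.31² + 0.16² + 0.40² = 0.0004 + 0.0081 + 0.0004 + 0.0961 + 0.0256 + 0.1600 = 0.2906
B_P4 = 1 / 0.2906 = 3.4412
Σp_P2ᵢ² = 0.16² + 0.25² + 0.08² + 0.11² + 0.11² + 0.29² = 0.0256 + 0.0625 + 0.0064 + 0.0121 + 0.0121 + 0.0841 = 0.2028
B_P2 = 1 / 0.2028 = 4.9310
Σp_P1ᵢ² = 0.04² + 0.26² + 0.23² + 0.03² + 0.18² + 0.26² = 0.0016 + 0.0676 + 0.0529 + 0.0009 + 0.0324 + 0.0676 = 0.2230
B_P1 = 1 / 0.2230 = 4.4843
Ranking by B (broadest → narrowest): population P2 (4.93) > population P1 (4.48) > population P4 (3.44)

population P2 > population P1 > population P4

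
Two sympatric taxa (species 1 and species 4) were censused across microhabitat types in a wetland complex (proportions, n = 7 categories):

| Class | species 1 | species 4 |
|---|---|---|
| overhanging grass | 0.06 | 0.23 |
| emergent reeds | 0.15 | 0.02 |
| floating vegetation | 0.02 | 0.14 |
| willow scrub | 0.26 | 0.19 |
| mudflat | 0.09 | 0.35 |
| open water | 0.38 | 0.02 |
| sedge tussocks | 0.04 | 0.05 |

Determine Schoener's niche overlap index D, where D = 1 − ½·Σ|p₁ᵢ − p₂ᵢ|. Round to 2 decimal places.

0.44

Σ|p₁ᵢ − p₂ᵢ| = 0.17 + 0.13 + 0.12 + 0.07 + 0.26 + 0.36 + 0.01 = 1.12
D = 1 − ½ × 1.12 = 1 − 0.560 = 0.4400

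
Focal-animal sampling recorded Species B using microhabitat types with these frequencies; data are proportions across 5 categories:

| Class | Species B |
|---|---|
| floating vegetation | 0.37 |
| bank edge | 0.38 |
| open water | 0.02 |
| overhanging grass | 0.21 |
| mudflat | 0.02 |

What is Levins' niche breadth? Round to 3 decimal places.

Σpᵢ² = 0.37² + 0.38² + 0.02² + 0.21² + 0.02² = 0.1369 + 0.1444 + 0.0004 + 0.0441 + 0.0004 = 0.3262
B = 1 / 0.3262 = 3.06560

3.066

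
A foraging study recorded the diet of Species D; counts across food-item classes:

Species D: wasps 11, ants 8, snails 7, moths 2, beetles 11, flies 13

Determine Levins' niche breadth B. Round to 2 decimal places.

5.12

Proportions for Species D (n=52): 11/52=0.2115, 8/52=0.1538, 7/52=0.1346, 2/52=0.0385, 11/52=0.2115, 13/52=0.2500
Σpᵢ² = 0.2115² + 0.1538² + 0.1346² + 0.0385² + 0.2115² + 0.2500² = 0.044732 + 0.023654 + 0.018117 + 0.001482 + 0.044732 + 0.062500 = 0.195217
B = 1 / 0.195217 = 5.1225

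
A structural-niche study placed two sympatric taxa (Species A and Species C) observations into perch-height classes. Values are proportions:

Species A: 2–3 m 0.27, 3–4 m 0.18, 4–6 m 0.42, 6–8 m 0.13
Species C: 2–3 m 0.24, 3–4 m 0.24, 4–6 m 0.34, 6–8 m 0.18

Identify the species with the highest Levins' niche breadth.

Σp_Aᵢ² = 0.27² + 0.18² + 0.42² + 0.13² = 0.0729 + 0.0324 + 0.1764 + 0.0169 = 0.2986
B_A = 1 / 0.2986 = 3.3490
Σp_Cᵢ² = 0.24² + 0.24² + 0.34² + 0.18² = 0.0576 + 0.0576 + 0.1156 + 0.0324 = 0.2632
B_C = 1 / 0.2632 = 3.7994
Highest B → broadest niche (most generalist): Species C (B = 3.80).

Species C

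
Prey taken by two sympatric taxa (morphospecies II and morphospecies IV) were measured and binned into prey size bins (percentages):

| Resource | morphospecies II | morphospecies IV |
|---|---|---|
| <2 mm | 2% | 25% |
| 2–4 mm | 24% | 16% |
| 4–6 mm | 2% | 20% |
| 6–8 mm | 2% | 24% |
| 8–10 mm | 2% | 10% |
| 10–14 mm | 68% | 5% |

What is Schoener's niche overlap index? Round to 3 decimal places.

Convert percentages to proportions (divide by 100).
Σ|p₁ᵢ − p₂ᵢ| = 0.23 + 0.08 + 0.18 + 0.22 + 0.08 + 0.63 = 1.42
D = 1 − ½ × 1.42 = 1 − 0.710 = 0.29000

0.290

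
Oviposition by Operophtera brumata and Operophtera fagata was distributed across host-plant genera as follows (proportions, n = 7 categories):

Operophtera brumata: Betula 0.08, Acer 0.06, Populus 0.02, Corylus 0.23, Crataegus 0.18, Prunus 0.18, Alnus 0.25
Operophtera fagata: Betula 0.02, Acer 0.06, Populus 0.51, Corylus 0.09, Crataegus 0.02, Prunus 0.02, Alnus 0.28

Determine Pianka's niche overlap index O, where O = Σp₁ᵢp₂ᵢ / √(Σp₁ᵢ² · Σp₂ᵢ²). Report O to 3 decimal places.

Σ p₁ᵢp₂ᵢ = 0.0016 + 0.0036 + 0.0102 + 0.0207 + 0.0036 + 0.0036 + 0.0700 = 0.1133
Σp_1ᵢ² = 0.08² + 0.06² + 0.02² + 0.23² + 0.18² + 0.18² + 0.25² = 0.0064 + 0.0036 + 0.0004 + 0.0529 + 0.0324 + 0.0324 + 0.0625 = 0.1906
Σp_2ᵢ² = 0.02² + 0.06² + 0.51² + 0.09² + 0.02² + 0.02² + 0.28² = 0.0004 + 0.0036 + 0.2601 + 0.0081 + 0.0004 + 0.0004 + 0.0784 = 0.3514
O = 0.1133 / √(0.1906 × 0.3514) = 0.1133 / 0.258799 = 0.43779

0.438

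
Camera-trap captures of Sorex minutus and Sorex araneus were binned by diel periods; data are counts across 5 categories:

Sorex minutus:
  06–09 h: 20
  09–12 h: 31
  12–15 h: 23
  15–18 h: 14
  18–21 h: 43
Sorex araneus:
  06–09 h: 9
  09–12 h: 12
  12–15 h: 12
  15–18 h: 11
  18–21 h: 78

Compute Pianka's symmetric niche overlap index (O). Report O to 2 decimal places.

Proportions for Sorex minutus (n=131): 20/131=0.1527, 31/131=0.2366, 23/131=0.1756, 14/131=0.1069, 43/131=0.3282
Proportions for Sorex araneus (n=122): 9/122=0.0738, 12/122=0.0984, 12/122=0.0984, 11/122=0.0902, 78/122=0.6393
Σ p₁ᵢp₂ᵢ = 0.011269 + 0.023281 + 0.017279 + 0.009642 + 0.209818 = 0.271289
Σp_1ᵢ² = 0.1527² + 0.2366² + 0.1756² + 0.1069² + 0.3282² = 0.023317 + 0.055980 + 0.030835 + 0.011428 + 0.107715 = 0.229275
Σp_2ᵢ² = 0.0738² + 0.0984² + 0.0984² + 0.0902² + 0.6393² = 0.005446 + 0.009683 + 0.009683 + 0.008136 + 0.408704 = 0.441652
O = 0.271289 / √(0.229275 × 0.441652) = 0.271289 / 0.3182134 = 0.8525

0.85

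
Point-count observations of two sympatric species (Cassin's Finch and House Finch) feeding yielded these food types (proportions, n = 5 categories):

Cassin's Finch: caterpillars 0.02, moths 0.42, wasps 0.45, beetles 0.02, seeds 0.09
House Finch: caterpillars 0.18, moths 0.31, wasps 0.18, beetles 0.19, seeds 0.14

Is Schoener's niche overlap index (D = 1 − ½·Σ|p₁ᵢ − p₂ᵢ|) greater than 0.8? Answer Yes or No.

Σ|p₁ᵢ − p₂ᵢ| = 0.16 + 0.11 + 0.27 + 0.17 + 0.05 = 0.76
D = 1 − ½ × 0.76 = 1 − 0.380 = 0.6200
D = 0.6200 < 0.8 → No.

No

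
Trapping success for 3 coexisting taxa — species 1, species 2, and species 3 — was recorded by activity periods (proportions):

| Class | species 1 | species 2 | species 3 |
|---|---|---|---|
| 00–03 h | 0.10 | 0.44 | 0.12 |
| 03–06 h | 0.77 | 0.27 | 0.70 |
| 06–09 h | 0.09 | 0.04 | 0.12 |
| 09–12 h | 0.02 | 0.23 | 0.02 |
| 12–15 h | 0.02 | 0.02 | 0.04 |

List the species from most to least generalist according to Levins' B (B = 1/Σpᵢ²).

species 2 > species 3 > species 1

Σp_1ᵢ² = 0.10² + 0.77² + 0.09² + 0.02² + 0.02² = 0.0100 + 0.5929 + 0.0081 + 0.0004 + 0.0004 = 0.6118
B_1 = 1 / 0.6118 = 1.6345
Σp_2ᵢ² = 0.44² + 0.27² + 0.04² + 0.23² + 0.02² = 0.1936 + 0.0729 + 0.0016 + 0.0529 + 0.0004 = 0.3214
B_2 = 1 / 0.3214 = 3.1114
Σp_3ᵢ² = 0.12² + 0.70² + 0.12² + 0.02² + 0.04² = 0.0144 + 0.4900 + 0.0144 + 0.0004 + 0.0016 = 0.5208
B_3 = 1 / 0.5208 = 1.9201
Ranking by B (broadest → narrowest): species 2 (3.11) > species 3 (1.92) > species 1 (1.63)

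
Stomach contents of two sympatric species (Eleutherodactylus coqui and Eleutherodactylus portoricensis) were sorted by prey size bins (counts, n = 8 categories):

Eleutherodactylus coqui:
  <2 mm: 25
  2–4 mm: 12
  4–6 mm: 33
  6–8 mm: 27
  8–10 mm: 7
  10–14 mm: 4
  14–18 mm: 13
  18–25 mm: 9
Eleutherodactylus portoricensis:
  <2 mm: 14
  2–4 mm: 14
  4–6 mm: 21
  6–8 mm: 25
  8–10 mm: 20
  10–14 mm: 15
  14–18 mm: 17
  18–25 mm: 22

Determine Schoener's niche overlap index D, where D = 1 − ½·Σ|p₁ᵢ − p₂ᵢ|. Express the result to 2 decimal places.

0.75

Proportions for Eleutherodactylus coqui (n=130): 25/130=0.1923, 12/130=0.0923, 33/130=0.2538, 27/130=0.2077, 7/130=0.0538, 4/130=0.0308, 13/130=0.1000, 9/130=0.0692
Proportions for Eleutherodactylus portoricensis (n=148): 14/148=0.0946, 14/148=0.0946, 21/148=0.1419, 25/148=0.1689, 20/148=0.1351, 15/148=0.1014, 17/148=0.1149, 22/148=0.1486
Σ|p₁ᵢ − p₂ᵢ| = 0.0977 + 0.0023 + 0.1119 + 0.0388 + 0.0813 + 0.0706 + 0.0149 + 0.0794 = 0.4969
D = 1 − ½ × 0.4969 = 1 − 0.24845 = 0.75155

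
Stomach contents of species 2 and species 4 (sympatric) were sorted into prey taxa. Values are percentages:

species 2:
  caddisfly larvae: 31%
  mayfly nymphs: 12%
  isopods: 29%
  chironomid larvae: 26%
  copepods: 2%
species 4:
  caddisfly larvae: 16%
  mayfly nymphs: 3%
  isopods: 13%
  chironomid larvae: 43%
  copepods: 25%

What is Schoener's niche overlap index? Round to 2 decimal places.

Convert percentages to proportions (divide by 100).
Σ|p₁ᵢ − p₂ᵢ| = 0.15 + 0.09 + 0.16 + 0.17 + 0.23 = 0.80
D = 1 − ½ × 0.80 = 1 − 0.400 = 0.6000

0.60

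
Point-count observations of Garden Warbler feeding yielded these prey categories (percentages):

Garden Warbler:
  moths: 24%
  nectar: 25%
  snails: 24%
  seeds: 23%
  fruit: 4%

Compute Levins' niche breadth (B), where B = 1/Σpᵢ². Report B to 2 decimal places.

4.31

Convert percentages to proportions (divide by 100).
Σpᵢ² = 0.24² + 0.25² + 0.24² + 0.23² + 0.04² = 0.0576 + 0.0625 + 0.0576 + 0.0529 + 0.0016 = 0.2322
B = 1 / 0.2322 = 4.3066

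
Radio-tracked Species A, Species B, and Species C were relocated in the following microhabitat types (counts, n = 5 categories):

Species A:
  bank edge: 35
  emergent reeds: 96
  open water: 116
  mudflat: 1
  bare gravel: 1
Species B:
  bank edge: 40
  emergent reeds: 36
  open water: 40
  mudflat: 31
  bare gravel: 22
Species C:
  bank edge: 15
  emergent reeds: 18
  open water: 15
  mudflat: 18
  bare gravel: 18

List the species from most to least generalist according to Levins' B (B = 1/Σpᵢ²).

Proportions for Species A (n=249): 35/249=0.1406, 96/249=0.3855, 116/249=0.4659, 1/249=0.0040, 1/249=0.0040
Proportions for Species B (n=169): 40/169=0.2367, 36/169=0.2130, 40/169=0.2367, 31/169=0.1834, 22/169=0.1302
Proportions for Species C (n=84): 15/84=0.1786, 18/84=0.2143, 15/84=0.1786, 18/84=0.2143, 18/84=0.2143
Σp_Aᵢ² = 0.1406² + 0.3855² + 0.4659² + 0.0040² + 0.0040² = 0.019768 + 0.148610 + 0.217063 + 0.000016 + 0.000016 = 0.385473
B_A = 1 / 0.385473 = 2.5942
Σp_Bᵢ² = 0.2367² + 0.2130² + 0.2367² + 0.1834² + 0.1302² = 0.056027 + 0.045369 + 0.056027 + 0.033636 + 0.016952 = 0.208011
B_B = 1 / 0.208011 = 4.8074
Σp_Cᵢ² = 0.1786² + 0.2143² + 0.1786² + 0.2143² + 0.2143² = 0.031898 + 0.045924 + 0.031898 + 0.045924 + 0.045924 = 0.201568
B_C = 1 / 0.201568 = 4.9611
Ranking by B (broadest → narrowest): Species C (4.96) > Species B (4.81) > Species A (2.59)

Species C > Species B > Species A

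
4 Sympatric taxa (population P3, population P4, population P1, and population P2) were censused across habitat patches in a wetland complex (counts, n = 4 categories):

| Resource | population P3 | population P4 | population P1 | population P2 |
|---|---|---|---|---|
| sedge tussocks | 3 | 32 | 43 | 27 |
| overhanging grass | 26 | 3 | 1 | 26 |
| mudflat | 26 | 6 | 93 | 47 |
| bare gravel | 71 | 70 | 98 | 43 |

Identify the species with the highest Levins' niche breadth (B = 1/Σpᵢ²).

Proportions for population P3 (n=126): 3/126=0.0238, 26/126=0.2063, 26/126=0.2063, 71/126=0.5635
Proportions for population P4 (n=111): 32/111=0.2883, 3/111=0.0270, 6/111=0.0541, 70/111=0.6306
Proportions for population P1 (n=235): 43/235=0.1830, 1/235=0.0043, 93/235=0.3957, 98/235=0.4170
Proportions for population P2 (n=143): 27/143=0.1888, 26/143=0.1818, 47/143=0.3287, 43/143=0.3007
Σp_P3ᵢ² = 0.0238² + 0.2063² + 0.2063² + 0.5635² = 0.000566 + 0.042560 + 0.042560 + 0.317532 = 0.403218
B_P3 = 1 / 0.403218 = 2.4800
Σp_P4ᵢ² = 0.2883² + 0.0270² + 0.0541² + 0.6306² = 0.083117 + 0.000729 + 0.002927 + 0.397656 = 0.484429
B_P4 = 1 / 0.484429 = 2.0643
Σp_P1ᵢ² = 0.1830² + 0.0043² + 0.3957² + 0.4170² = 0.033489 + 0.000018 + 0.156578 + 0.173889 = 0.363974
B_P1 = 1 / 0.363974 = 2.7474
Σp_P2ᵢ² = 0.1888² + 0.1818² + 0.3287² + 0.3007² = 0.035645 + 0.033051 + 0.108044 + 0.090420 = 0.267160
B_P2 = 1 / 0.267160 = 3.7431
Highest B → broadest niche (most generalist): population P2 (B = 3.74).

population P2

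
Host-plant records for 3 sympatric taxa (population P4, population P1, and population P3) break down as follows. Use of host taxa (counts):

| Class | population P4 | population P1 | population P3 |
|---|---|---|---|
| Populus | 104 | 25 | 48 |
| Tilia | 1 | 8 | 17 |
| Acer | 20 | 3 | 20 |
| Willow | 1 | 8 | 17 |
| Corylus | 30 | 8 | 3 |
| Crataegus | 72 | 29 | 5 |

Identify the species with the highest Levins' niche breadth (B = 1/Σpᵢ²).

Proportions for population P4 (n=228): 104/228=0.4561, 1/228=0.0044, 20/228=0.0877, 1/228=0.0044, 30/228=0.1316, 72/228=0.3158
Proportions for population P1 (n=81): 25/81=0.3086, 8/81=0.0988, 3/81=0.0370, 8/81=0.0988, 8/81=0.0988, 29/81=0.3580
Proportions for population P3 (n=110): 48/110=0.4364, 17/110=0.1545, 20/110=0.1818, 17/110=0.1545, 3/110=0.0273, 5/110=0.0455
Σp_P4ᵢ² = 0.4561² + 0.0044² + 0.0877² + 0.0044² + 0.1316² + 0.3158² = 0.208027 + 0.000019 + 0.007691 + 0.000019 + 0.017319 + 0.099730 = 0.332805
B_P4 = 1 / 0.332805 = 3.0048
Σp_P1ᵢ² = 0.3086² + 0.0988² + 0.0370² + 0.0988² + 0.0988² + 0.3580² = 0.095234 + 0.009761 + 0.001369 + 0.009761 + 0.009761 + 0.128164 = 0.254050
B_P1 = 1 / 0.254050 = 3.9362
Σp_P3ᵢ² = 0.4364² + 0.1545² + 0.1818² + 0.1545² + 0.0273² + 0.0455² = 0.190445 + 0.023870 + 0.033051 + 0.023870 + 0.000745 + 0.002070 = 0.274051
B_P3 = 1 / 0.274051 = 3.6490
Highest B → broadest niche (most generalist): population P1 (B = 3.94).

population P1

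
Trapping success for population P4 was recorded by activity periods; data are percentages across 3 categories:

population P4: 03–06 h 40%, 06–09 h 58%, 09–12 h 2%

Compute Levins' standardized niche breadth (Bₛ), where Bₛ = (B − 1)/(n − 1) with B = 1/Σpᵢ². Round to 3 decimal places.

0.506

Convert percentages to proportions (divide by 100).
Σpᵢ² = 0.40² + 0.58² + 0.02² = 0.1600 + 0.3364 + 0.0004 = 0.4968
B = 1 / 0.4968 = 2.01288
Bₛ = (B − 1)/(n − 1) = (2.01288 − 1)/(3 − 1) = 1.01288/2 = 0.50644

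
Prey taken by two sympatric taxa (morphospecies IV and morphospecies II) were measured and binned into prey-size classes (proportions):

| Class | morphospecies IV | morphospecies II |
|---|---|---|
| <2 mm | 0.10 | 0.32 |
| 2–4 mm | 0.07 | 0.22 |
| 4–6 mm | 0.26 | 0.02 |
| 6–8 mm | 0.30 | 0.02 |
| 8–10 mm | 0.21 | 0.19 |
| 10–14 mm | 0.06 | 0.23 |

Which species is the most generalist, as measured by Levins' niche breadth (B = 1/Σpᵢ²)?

morphospecies IV

Σp_IVᵢ² = 0.10² + 0.07² + 0.26² + 0.30² + 0.21² + 0.06² = 0.0100 + 0.0049 + 0.0676 + 0.0900 + 0.0441 + 0.0036 = 0.2202
B_IV = 1 / 0.2202 = 4.5413
Σp_IIᵢ² = 0.32² + 0.22² + 0.02² + 0.02² + 0.19² + 0.23² = 0.1024 + 0.0484 + 0.0004 + 0.0004 + 0.0361 + 0.0529 = 0.2406
B_II = 1 / 0.2406 = 4.1563
Highest B → broadest niche (most generalist): morphospecies IV (B = 4.54).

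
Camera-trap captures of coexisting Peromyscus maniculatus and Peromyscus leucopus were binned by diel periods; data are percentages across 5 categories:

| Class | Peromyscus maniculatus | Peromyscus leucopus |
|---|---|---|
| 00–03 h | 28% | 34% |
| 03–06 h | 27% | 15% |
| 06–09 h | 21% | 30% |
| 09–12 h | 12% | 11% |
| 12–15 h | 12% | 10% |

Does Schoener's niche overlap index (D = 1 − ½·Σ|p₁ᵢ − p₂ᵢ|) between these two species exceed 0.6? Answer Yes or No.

Yes

Convert percentages to proportions (divide by 100).
Σ|p₁ᵢ − p₂ᵢ| = 0.06 + 0.12 + 0.09 + 0.01 + 0.02 = 0.30
D = 1 − ½ × 0.30 = 1 − 0.150 = 0.8500
D = 0.8500 > 0.6 → Yes.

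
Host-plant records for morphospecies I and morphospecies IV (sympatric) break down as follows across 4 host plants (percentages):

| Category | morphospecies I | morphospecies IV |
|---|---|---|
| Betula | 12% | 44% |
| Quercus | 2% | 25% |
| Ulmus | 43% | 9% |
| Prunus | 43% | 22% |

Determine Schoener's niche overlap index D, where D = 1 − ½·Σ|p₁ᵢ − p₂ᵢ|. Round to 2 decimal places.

Convert percentages to proportions (divide by 100).
Σ|p₁ᵢ − p₂ᵢ| = 0.32 + 0.23 + 0.34 + 0.21 = 1.10
D = 1 − ½ × 1.10 = 1 − 0.550 = 0.4500

0.45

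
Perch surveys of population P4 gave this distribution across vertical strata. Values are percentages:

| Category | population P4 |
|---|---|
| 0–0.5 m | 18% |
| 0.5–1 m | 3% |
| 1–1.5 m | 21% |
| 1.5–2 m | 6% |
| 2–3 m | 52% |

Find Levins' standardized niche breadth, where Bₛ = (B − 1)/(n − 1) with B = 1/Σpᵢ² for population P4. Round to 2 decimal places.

Convert percentages to proportions (divide by 100).
Σpᵢ² = 0.18² + 0.03² + 0.21² + 0.06² + 0.52² = 0.0324 + 0.0009 + 0.0441 + 0.0036 + 0.2704 = 0.3514
B = 1 / 0.3514 = 2.8458
Bₛ = (B − 1)/(n − 1) = (2.8458 − 1)/(5 − 1) = 1.8458/4 = 0.4615

0.46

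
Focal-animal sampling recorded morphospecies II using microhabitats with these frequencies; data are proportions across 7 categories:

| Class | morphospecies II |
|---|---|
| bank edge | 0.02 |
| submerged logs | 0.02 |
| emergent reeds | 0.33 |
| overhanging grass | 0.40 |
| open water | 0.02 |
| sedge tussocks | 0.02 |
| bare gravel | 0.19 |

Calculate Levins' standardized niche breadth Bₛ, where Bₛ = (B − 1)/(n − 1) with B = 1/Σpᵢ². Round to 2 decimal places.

0.38

Σpᵢ² = 0.02² + 0.02² + 0.33² + 0.40² + 0.02² + 0.02² + 0.19² = 0.0004 + 0.0004 + 0.1089 + 0.1600 + 0.0004 + 0.0004 + 0.0361 = 0.3066
B = 1 / 0.3066 = 3.2616
Bₛ = (B − 1)/(n − 1) = (3.2616 − 1)/(7 − 1) = 2.2616/6 = 0.3769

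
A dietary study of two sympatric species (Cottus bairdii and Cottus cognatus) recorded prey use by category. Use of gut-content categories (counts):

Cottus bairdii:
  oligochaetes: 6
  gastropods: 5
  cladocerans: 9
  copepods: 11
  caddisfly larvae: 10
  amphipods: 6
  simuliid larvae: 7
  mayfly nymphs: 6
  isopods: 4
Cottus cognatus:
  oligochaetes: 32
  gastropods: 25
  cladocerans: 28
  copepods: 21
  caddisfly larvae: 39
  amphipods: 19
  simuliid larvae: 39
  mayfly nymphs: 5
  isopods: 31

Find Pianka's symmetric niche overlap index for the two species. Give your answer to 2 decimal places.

Proportions for Cottus bairdii (n=64): 6/64=0.0938, 5/64=0.0781, 9/64=0.1406, 11/64=0.1719, 10/64=0.1563, 6/64=0.0938, 7/64=0.1094, 6/64=0.0938, 4/64=0.0625
Proportions for Cottus cognatus (n=239): 32/239=0.1339, 25/239=0.1046, 28/239=0.1172, 21/239=0.0879, 39/239=0.1632, 19/239=0.0795, 39/239=0.1632, 5/239=0.0209, 31/239=0.1297
Σ p₁ᵢp₂ᵢ = 0.012560 + 0.008169 + 0.016478 + 0.015110 + 0.025508 + 0.007457 + 0.017854 + 0.001960 + 0.008106 = 0.113202
Σp_1ᵢ² = 0.0938² + 0.0781² + 0.1406² + 0.1719² + 0.1563² + 0.0938² + 0.1094² + 0.0938² + 0.0625² = 0.008798 + 0.006100 + 0.019768 + 0.029550 + 0.024430 + 0.008798 + 0.011968 + 0.008798 + 0.003906 = 0.122116
Σp_2ᵢ² = 0.1339² + 0.1046² + 0.1172² + 0.0879² + 0.1632² + 0.0795² + 0.1632² + 0.0209² + 0.1297² = 0.017929 + 0.010941 + 0.013736 + 0.007726 + 0.026634 + 0.006320 + 0.026634 + 0.000437 + 0.016822 = 0.127179
O = 0.113202 / √(0.122116 × 0.127179) = 0.113202 / 0.1246218 = 0.9084

0.91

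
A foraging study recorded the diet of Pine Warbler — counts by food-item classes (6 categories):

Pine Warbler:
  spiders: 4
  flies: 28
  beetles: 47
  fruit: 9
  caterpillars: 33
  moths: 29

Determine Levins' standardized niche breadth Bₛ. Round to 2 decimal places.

0.70

Proportions for Pine Warbler (n=150): 4/150=0.0267, 28/150=0.1867, 47/150=0.3133, 9/150=0.0600, 33/150=0.2200, 29/150=0.1933
Σpᵢ² = 0.0267² + 0.1867² + 0.3133² + 0.0600² + 0.2200² + 0.1933² = 0.000713 + 0.034857 + 0.098157 + 0.003600 + 0.048400 + 0.037365 = 0.223092
B = 1 / 0.223092 = 4.4825
Bₛ = (B − 1)/(n − 1) = (4.4825 − 1)/(6 − 1) = 3.4825/5 = 0.6965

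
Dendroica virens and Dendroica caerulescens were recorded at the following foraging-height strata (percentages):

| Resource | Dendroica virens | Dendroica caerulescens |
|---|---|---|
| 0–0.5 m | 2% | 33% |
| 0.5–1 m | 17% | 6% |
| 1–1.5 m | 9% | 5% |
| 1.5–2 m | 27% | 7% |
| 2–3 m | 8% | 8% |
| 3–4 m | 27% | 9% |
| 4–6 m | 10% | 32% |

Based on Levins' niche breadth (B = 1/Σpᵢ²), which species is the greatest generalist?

Convert percentages to proportions (divide by 100).
Σp_vireᵢ² = 0.02² + 0.17² + 0.09² + 0.27² + 0.08² + 0.27² + 0.10² = 0.0004 + 0.0289 + 0.0081 + 0.0729 + 0.0064 + 0.0729 + 0.0100 = 0.1996
B_vire = 1 / 0.1996 = 5.0100
Σp_caerᵢ² = 0.33² + 0.06² + 0.05² + 0.07² + 0.08² + 0.09² + 0.32² = 0.1089 + 0.0036 + 0.0025 + 0.0049 + 0.0064 + 0.0081 + 0.1024 = 0.2368
B_caer = 1 / 0.2368 = 4.2230
Highest B → broadest niche (most generalist): Dendroica virens (B = 5.01).

Dendroica virens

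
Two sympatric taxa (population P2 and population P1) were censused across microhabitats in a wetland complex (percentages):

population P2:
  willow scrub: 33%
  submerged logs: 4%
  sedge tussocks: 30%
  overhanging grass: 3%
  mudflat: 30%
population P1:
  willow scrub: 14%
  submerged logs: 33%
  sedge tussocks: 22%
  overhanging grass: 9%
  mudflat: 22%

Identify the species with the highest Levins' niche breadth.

Convert percentages to proportions (divide by 100).
Σp_P2ᵢ² = 0.33² + 0.04² + 0.30² + 0.03² + 0.30² = 0.1089 + 0.0016 + 0.0900 + 0.0009 + 0.0900 = 0.2914
B_P2 = 1 / 0.2914 = 3.4317
Σp_P1ᵢ² = 0.14² + 0.33² + 0.22² + 0.09² + 0.22² = 0.0196 + 0.1089 + 0.0484 + 0.0081 + 0.0484 = 0.2334
B_P1 = 1 / 0.2334 = 4.2845
Highest B → broadest niche (most generalist): population P1 (B = 4.28).

population P1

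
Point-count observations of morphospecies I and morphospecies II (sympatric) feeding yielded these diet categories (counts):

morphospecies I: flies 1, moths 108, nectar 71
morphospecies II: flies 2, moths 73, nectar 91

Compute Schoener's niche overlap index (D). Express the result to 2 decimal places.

0.84

Proportions for morphospecies I (n=180): 1/180=0.0056, 108/180=0.6000, 71/180=0.3944
Proportions for morphospecies II (n=166): 2/166=0.0120, 73/166=0.4398, 91/166=0.5482
Σ|p₁ᵢ − p₂ᵢ| = 0.0064 + 0.1602 + 0.1538 = 0.3204
D = 1 − ½ × 0.3204 = 1 − 0.16020 = 0.83980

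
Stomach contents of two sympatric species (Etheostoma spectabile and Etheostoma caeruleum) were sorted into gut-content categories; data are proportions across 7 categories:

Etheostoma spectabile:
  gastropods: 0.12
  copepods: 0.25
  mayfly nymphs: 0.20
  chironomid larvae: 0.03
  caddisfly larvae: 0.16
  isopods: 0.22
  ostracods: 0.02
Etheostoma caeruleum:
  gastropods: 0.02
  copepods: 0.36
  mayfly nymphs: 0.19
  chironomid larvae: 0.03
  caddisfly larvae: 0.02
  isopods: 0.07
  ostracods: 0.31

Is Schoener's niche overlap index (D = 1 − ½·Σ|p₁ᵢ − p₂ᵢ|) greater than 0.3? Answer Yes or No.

Σ|p₁ᵢ − p₂ᵢ| = 0.10 + 0.11 + 0.01 + 0.00 + 0.14 + 0.15 + 0.29 = 0.80
D = 1 − ½ × 0.80 = 1 − 0.400 = 0.6000
D = 0.6000 > 0.3 → Yes.

Yes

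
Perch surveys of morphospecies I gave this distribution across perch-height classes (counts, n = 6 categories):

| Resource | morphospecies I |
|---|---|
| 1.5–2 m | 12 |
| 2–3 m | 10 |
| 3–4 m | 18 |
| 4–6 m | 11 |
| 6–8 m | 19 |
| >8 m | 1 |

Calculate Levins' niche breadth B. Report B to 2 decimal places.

4.80

Proportions for morphospecies I (n=71): 12/71=0.1690, 10/71=0.1408, 18/71=0.2535, 11/71=0.1549, 19/71=0.2676, 1/71=0.0141
Σpᵢ² = 0.1690² + 0.1408² + 0.2535² + 0.1549² + 0.2676² + 0.0141² = 0.028561 + 0.019825 + 0.064262 + 0.023994 + 0.071610 + 0.000199 = 0.208451
B = 1 / 0.208451 = 4.7973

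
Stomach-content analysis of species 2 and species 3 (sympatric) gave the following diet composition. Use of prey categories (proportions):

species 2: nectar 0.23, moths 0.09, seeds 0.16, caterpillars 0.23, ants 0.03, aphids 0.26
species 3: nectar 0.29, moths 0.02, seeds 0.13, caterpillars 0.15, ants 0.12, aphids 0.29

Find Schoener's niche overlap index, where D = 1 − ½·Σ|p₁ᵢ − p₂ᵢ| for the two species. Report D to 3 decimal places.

0.820

Σ|p₁ᵢ − p₂ᵢ| = 0.06 + 0.07 + 0.03 + 0.08 + 0.09 + 0.03 = 0.36
D = 1 − ½ × 0.36 = 1 − 0.180 = 0.82000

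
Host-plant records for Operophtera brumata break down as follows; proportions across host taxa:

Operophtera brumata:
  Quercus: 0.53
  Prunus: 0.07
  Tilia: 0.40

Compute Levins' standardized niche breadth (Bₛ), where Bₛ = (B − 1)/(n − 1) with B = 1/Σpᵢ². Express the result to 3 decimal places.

Σpᵢ² = 0.53² + 0.07² + 0.40² = 0.2809 + 0.0049 + 0.1600 = 0.4458
B = 1 / 0.4458 = 2.24316
Bₛ = (B − 1)/(n − 1) = (2.24316 − 1)/(3 − 1) = 1.24316/2 = 0.62158

0.622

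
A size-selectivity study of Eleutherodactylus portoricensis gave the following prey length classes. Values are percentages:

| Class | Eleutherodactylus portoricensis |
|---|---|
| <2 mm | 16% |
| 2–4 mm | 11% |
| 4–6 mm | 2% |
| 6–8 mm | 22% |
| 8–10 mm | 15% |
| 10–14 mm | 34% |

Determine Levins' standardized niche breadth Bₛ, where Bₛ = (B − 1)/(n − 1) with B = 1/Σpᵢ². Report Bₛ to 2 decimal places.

0.69

Convert percentages to proportions (divide by 100).
Σpᵢ² = 0.16² + 0.11² + 0.02² + 0.22² + 0.15² + 0.34² = 0.0256 + 0.0121 + 0.0004 + 0.0484 + 0.0225 + 0.1156 = 0.2246
B = 1 / 0.2246 = 4.4524
Bₛ = (B − 1)/(n − 1) = (4.4524 − 1)/(6 − 1) = 3.4524/5 = 0.6905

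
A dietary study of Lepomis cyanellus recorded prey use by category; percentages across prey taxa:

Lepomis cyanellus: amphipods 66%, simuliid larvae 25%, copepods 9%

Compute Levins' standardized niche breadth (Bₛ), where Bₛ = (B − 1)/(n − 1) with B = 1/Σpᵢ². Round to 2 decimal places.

Convert percentages to proportions (divide by 100).
Σpᵢ² = 0.66² + 0.25² + 0.09² = 0.4356 + 0.0625 + 0.0081 = 0.5062
B = 1 / 0.5062 = 1.9755
Bₛ = (B − 1)/(n − 1) = (1.9755 − 1)/(3 − 1) = 0.9755/2 = 0.4878

0.49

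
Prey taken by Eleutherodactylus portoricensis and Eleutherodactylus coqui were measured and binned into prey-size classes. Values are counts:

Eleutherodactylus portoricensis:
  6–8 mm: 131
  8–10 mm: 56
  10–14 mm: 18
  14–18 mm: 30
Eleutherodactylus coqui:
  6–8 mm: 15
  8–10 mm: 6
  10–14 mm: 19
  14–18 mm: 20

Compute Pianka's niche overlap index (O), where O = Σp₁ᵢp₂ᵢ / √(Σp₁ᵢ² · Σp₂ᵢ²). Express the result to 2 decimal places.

0.69

Proportions for Eleutherodactylus portoricensis (n=235): 131/235=0.5574, 56/235=0.2383, 18/235=0.0766, 30/235=0.1277
Proportions for Eleutherodactylus coqui (n=60): 15/60=0.2500, 6/60=0.1000, 19/60=0.3167, 20/60=0.3333
Σ p₁ᵢp₂ᵢ = 0.139350 + 0.023830 + 0.024259 + 0.042562 = 0.230001
Σp_1ᵢ² = 0.5574² + 0.2383² + 0.0766² + 0.1277² = 0.310695 + 0.056787 + 0.005868 + 0.016307 = 0.389657
Σp_2ᵢ² = 0.2500² + 0.1000² + 0.3167² + 0.3333² = 0.062500 + 0.010000 + 0.100299 + 0.111089 = 0.283888
O = 0.230001 / √(0.389657 × 0.283888) = 0.230001 / 0.3325943 = 0.6915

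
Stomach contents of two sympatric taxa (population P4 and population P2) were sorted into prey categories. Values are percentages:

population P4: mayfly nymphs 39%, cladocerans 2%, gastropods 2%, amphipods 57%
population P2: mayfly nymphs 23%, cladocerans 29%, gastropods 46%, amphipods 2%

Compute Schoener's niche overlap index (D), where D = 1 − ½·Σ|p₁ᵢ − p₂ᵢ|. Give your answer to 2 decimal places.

0.29

Convert percentages to proportions (divide by 100).
Σ|p₁ᵢ − p₂ᵢ| = 0.16 + 0.27 + 0.44 + 0.55 = 1.42
D = 1 − ½ × 1.42 = 1 − 0.710 = 0.2900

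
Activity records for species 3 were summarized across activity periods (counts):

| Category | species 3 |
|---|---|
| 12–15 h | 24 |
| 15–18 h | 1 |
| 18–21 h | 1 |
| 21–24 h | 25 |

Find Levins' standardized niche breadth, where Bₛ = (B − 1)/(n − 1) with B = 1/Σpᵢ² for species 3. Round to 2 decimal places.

0.39

Proportions for species 3 (n=51): 24/51=0.4706, 1/51=0.0196, 1/51=0.0196, 25/51=0.4902
Σpᵢ² = 0.4706² + 0.0196² + 0.0196² + 0.4902² = 0.221464 + 0.000384 + 0.000384 + 0.240296 = 0.462528
B = 1 / 0.462528 = 2.1620
Bₛ = (B − 1)/(n − 1) = (2.1620 − 1)/(4 − 1) = 1.1620/3 = 0.3873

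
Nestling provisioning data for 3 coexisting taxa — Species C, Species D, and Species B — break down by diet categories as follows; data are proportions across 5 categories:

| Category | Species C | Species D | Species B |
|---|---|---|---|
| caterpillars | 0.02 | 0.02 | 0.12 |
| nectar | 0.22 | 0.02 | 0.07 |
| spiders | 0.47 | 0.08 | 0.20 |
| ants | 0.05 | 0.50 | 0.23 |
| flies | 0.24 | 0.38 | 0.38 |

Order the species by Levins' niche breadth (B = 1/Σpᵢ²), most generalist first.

Σp_Cᵢ² = 0.02² + 0.22² + 0.47² + 0.05² + 0.24² = 0.0004 + 0.0484 + 0.2209 + 0.0025 + 0.0576 = 0.3298
B_C = 1 / 0.3298 = 3.0321
Σp_Dᵢ² = 0.02² + 0.02² + 0.08² + 0.50² + 0.38² = 0.0004 + 0.0004 + 0.0064 + 0.2500 + 0.1444 = 0.4016
B_D = 1 / 0.4016 = 2.4900
Σp_Bᵢ² = 0.12² + 0.07² + 0.20² + 0.23² + 0.38² = 0.0144 + 0.0049 + 0.0400 + 0.0529 + 0.1444 = 0.2566
B_B = 1 / 0.2566 = 3.8971
Ranking by B (broadest → narrowest): Species B (3.90) > Species C (3.03) > Species D (2.49)

Species B > Species C > Species D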